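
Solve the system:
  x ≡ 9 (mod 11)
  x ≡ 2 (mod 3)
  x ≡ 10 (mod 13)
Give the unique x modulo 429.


Moduli 11, 3, 13 are pairwise coprime; by CRT there is a unique solution modulo M = 11 · 3 · 13 = 429.
Solve pairwise, accumulating the modulus:
  Start with x ≡ 9 (mod 11).
  Combine with x ≡ 2 (mod 3): since gcd(11, 3) = 1, we get a unique residue mod 33.
    Write x = 9 + 11·t and substitute into x ≡ 2 (mod 3): 11·t ≡ 2 − 9 = -7 (mod 3).
    Reduce coefficients mod 3: 2·t ≡ 2 (mod 3).
    The inverse of 2 mod 3 is 2 (since 2·2 = 4 = 1·3 + 1), so t ≡ 2·2 = 4 ≡ 1 (mod 3).
    Then x = 9 + 11·1 = 20, valid modulo lcm(11, 3) = 33: x ≡ 20 (mod 33).
  Combine with x ≡ 10 (mod 13): since gcd(33, 13) = 1, we get a unique residue mod 429.
    Write x = 20 + 33·t and substitute into x ≡ 10 (mod 13): 33·t ≡ 10 − 20 = -10 (mod 13).
    Reduce coefficients mod 13: 7·t ≡ 3 (mod 13).
    The inverse of 7 mod 13 is 2 (since 7·2 = 14 = 1·13 + 1), so t ≡ 2·3 = 6 ≡ 6 (mod 13).
    Then x = 20 + 33·6 = 218, valid modulo lcm(33, 13) = 429: x ≡ 218 (mod 429).
Verify: 218 mod 11 = 9 ✓, 218 mod 3 = 2 ✓, 218 mod 13 = 10 ✓.

x ≡ 218 (mod 429).


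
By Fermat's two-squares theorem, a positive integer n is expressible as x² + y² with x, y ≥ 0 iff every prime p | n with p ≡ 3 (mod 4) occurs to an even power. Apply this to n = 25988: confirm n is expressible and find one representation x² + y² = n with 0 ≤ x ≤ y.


Step 1: Factor n = 25988 = 2^2 · 73 · 89.
Step 2: Check the mod-4 condition on each prime factor: 2 = 2 (special); 73 ≡ 1 (mod 4), exponent 1; 89 ≡ 1 (mod 4), exponent 1.
All primes ≡ 3 (mod 4) appear to even exponent (or don't appear), so by the two-squares theorem n IS expressible as a sum of two squares.
Step 3: Build a representation. Group n = k² · m with k = 2 and m = 73 · 89 = 6497 (a product of primes ≡ 1 (mod 4)); a representation of m scales to one of n via (k·x)² + (k·y)² = k²(x² + y²). Each prime p ≡ 1 (mod 4) is itself a sum of two squares; find a² by testing p − a² for a perfect square:
  73: 73 − 1² = 72, 73 − 2² = 69, 73 − 3² = 64 = 8² ⇒ 73 = 3² + 8².
  89: 89 − 1² = 88, 89 − 2² = 85, 89 − 3² = 80, 89 − 4² = 73, 89 − 5² = 64 = 8² ⇒ 89 = 5² + 8².
  Combine using the Brahmagupta–Fibonacci identity (a² + b²)(c² + d²) = (ac − bd)² + (ad + bc)² = (ac + bd)² + (ad − bc)²:
  73 · 89 = 6497: from (3² + 8²)(5² + 8²), take (3·5 − 8·8, 3·8 + 8·5) = (15 − 64, 24 + 40) = (-49, 64); dropping signs (only squares matter) gives (49, 64); check 49² + 64² = 2401 + 4096 = 6497 ✓.
  Scale by k = 2: (2·49, 2·64) = (98, 128).
Step 4: Order so x ≤ y and verify: 98² + 128² = 9604 + 16384 = 25988 = n. ✓

n = 25988 = 98² + 128² (one valid representation with x ≤ y).


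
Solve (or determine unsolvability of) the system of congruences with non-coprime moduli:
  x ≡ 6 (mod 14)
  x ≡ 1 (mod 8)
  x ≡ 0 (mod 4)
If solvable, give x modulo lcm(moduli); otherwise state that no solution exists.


Moduli 14, 8, 4 are not pairwise coprime, so CRT works modulo lcm(m_i) when all pairwise compatibility conditions hold.
Pairwise compatibility: gcd(m_i, m_j) must divide a_i - a_j for every pair.
Merge one congruence at a time:
  Start: x ≡ 6 (mod 14).
  Combine with x ≡ 1 (mod 8): gcd(14, 8) = 2, and 1 - 6 = -5 is NOT divisible by 2.
    ⇒ system is inconsistent (no integer solution).

No solution (the system is inconsistent).


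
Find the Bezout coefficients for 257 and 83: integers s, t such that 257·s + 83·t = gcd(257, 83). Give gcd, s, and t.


Euclidean algorithm on (257, 83) — divide until remainder is 0:
  257 = 3 · 83 + 8
  83 = 10 · 8 + 3
  8 = 2 · 3 + 2
  3 = 1 · 2 + 1
  2 = 2 · 1 + 0
gcd(257, 83) = 1.
Track Bezout coefficients alongside the remainders: start with r₀ = 257 = a·1 + b·0 (s = 1, t = 0) and r₁ = 83 = a·0 + b·1 (s = 0, t = 1); each new remainder r_{k+1} = r_{k-1} − q_k·r_k inherits s_{k+1} = s_{k-1} − q_k·s_k, t_{k+1} = t_{k-1} − q_k·t_k, so r_k = a·s_k + b·t_k at every step:
  q = 3: r = 8, s = 1 − 3·0 = 1, t = 0 − 3·1 = -3  (check: 257·1 + 83·(-3) = 8)
  q = 10: r = 3, s = 0 − 10·1 = -10, t = 1 − 10·(-3) = 31  (check: 257·(-10) + 83·31 = 3)
  q = 2: r = 2, s = 1 − 2·(-10) = 21, t = -3 − 2·31 = -65  (check: 257·21 + 83·(-65) = 2)
  q = 1: r = 1, s = -10 − 1·21 = -31, t = 31 − 1·(-65) = 96  (check: 257·(-31) + 83·96 = 1)
The row with r = 1 (the gcd) gives the Bezout coefficients s = -31, t = 96.
Result: 257 · (-31) + 83 · (96) = 1.

gcd(257, 83) = 1; s = -31, t = 96 (check: 257·(-31) + 83·96 = 1).


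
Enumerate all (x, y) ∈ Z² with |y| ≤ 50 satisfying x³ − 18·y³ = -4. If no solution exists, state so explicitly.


The equation is x³ - 18y³ = -4. For fixed y, x³ = 18·y³ − 4, so a solution requires the RHS to be a perfect cube.
Strategy: iterate y from -50 to 50, compute RHS = 18·y³ − 4, and check whether it is a (positive or negative) perfect cube.
Check small values of y:
  y = 0: RHS = -4 is not a perfect cube.
  y = 1: RHS = 14 is not a perfect cube.
  y = -1: RHS = -22 is not a perfect cube.
  y = 2: RHS = 140 is not a perfect cube.
  y = -2: RHS = -148 is not a perfect cube.
  y = 3: RHS = 482 is not a perfect cube.
  y = -3: RHS = -490 is not a perfect cube.
Continuing the search up to |y| = 50 finds no solutions either.
No (x, y) in the scanned range satisfies the equation.

No integer solutions with |y| ≤ 50.


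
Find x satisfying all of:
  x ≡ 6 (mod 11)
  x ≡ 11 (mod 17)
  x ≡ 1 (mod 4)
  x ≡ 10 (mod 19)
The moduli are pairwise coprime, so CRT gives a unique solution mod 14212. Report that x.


Product of moduli M = 11 · 17 · 4 · 19 = 14212.
Merge one congruence at a time:
  Start: x ≡ 6 (mod 11).
  Combine with x ≡ 11 (mod 17); new modulus lcm = 187.
    Write x = 6 + 11·t and substitute into x ≡ 11 (mod 17): 11·t ≡ 11 − 6 = 5 (mod 17).
    The inverse of 11 mod 17 is 14 (since 11·14 = 154 = 9·17 + 1), so t ≡ 14·5 = 70 ≡ 2 (mod 17).
    Then x = 6 + 11·2 = 28, valid modulo lcm(11, 17) = 187: x ≡ 28 (mod 187).
  Combine with x ≡ 1 (mod 4); new modulus lcm = 748.
    Write x = 28 + 187·t and substitute into x ≡ 1 (mod 4): 187·t ≡ 1 − 28 = -27 (mod 4).
    Reduce coefficients mod 4: 3·t ≡ 1 (mod 4).
    The inverse of 3 mod 4 is 3 (since 3·3 = 9 = 2·4 + 1), so t ≡ 3·1 = 3 ≡ 3 (mod 4).
    Then x = 28 + 187·3 = 589, valid modulo lcm(187, 4) = 748: x ≡ 589 (mod 748).
  Combine with x ≡ 10 (mod 19); new modulus lcm = 14212.
    Write x = 589 + 748·t and substitute into x ≡ 10 (mod 19): 748·t ≡ 10 − 589 = -579 (mod 19).
    Reduce coefficients mod 19: 7·t ≡ 10 (mod 19).
    The inverse of 7 mod 19 is 11 (since 7·11 = 77 = 4·19 + 1), so t ≡ 11·10 = 110 ≡ 15 (mod 19).
    Then x = 589 + 748·15 = 11809, valid modulo lcm(748, 19) = 14212: x ≡ 11809 (mod 14212).
Verify against each original: 11809 mod 11 = 6, 11809 mod 17 = 11, 11809 mod 4 = 1, 11809 mod 19 = 10.

x ≡ 11809 (mod 14212).


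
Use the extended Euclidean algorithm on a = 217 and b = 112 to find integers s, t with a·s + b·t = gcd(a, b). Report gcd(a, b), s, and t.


Euclidean algorithm on (217, 112) — divide until remainder is 0:
  217 = 1 · 112 + 105
  112 = 1 · 105 + 7
  105 = 15 · 7 + 0
gcd(217, 112) = 7.
Track Bezout coefficients alongside the remainders: start with r₀ = 217 = a·1 + b·0 (s = 1, t = 0) and r₁ = 112 = a·0 + b·1 (s = 0, t = 1); each new remainder r_{k+1} = r_{k-1} − q_k·r_k inherits s_{k+1} = s_{k-1} − q_k·s_k, t_{k+1} = t_{k-1} − q_k·t_k, so r_k = a·s_k + b·t_k at every step:
  q = 1: r = 105, s = 1 − 1·0 = 1, t = 0 − 1·1 = -1  (check: 217·1 + 112·(-1) = 105)
  q = 1: r = 7, s = 0 − 1·1 = -1, t = 1 − 1·(-1) = 2  (check: 217·(-1) + 112·2 = 7)
The row with r = 7 (the gcd) gives the Bezout coefficients s = -1, t = 2.
Result: 217 · (-1) + 112 · (2) = 7.

gcd(217, 112) = 7; s = -1, t = 2 (check: 217·(-1) + 112·2 = 7).


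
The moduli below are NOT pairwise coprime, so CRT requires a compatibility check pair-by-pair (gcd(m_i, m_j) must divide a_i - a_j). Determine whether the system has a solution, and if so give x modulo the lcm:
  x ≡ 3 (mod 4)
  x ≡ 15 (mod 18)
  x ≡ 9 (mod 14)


Moduli 4, 18, 14 are not pairwise coprime, so CRT works modulo lcm(m_i) when all pairwise compatibility conditions hold.
Pairwise compatibility: gcd(m_i, m_j) must divide a_i - a_j for every pair.
Merge one congruence at a time:
  Start: x ≡ 3 (mod 4).
  Combine with x ≡ 15 (mod 18): gcd(4, 18) = 2; 15 - 3 = 12, which IS divisible by 2, so compatible.
    Write x = 3 + 4·t and substitute into x ≡ 15 (mod 18): 4·t ≡ 15 − 3 = 12 (mod 18).
    Divide the congruence (and modulus) by g = 2: 2·t ≡ 6 (mod 9).
    The inverse of 2 mod 9 is 5 (since 2·5 = 10 = 1·9 + 1), so t ≡ 5·6 = 30 ≡ 3 (mod 9).
    Then x = 3 + 4·3 = 15, valid modulo lcm(4, 18) = 36: x ≡ 15 (mod 36).
  Combine with x ≡ 9 (mod 14): gcd(36, 14) = 2; 9 - 15 = -6, which IS divisible by 2, so compatible.
    Write x = 15 + 36·t and substitute into x ≡ 9 (mod 14): 36·t ≡ 9 − 15 = -6 (mod 14).
    Divide the congruence (and modulus) by g = 2: 18·t ≡ -3 (mod 7).
    Reduce coefficients mod 7: 4·t ≡ 4 (mod 7).
    The inverse of 4 mod 7 is 2 (since 4·2 = 8 = 1·7 + 1), so t ≡ 2·4 = 8 ≡ 1 (mod 7).
    Then x = 15 + 36·1 = 51, valid modulo lcm(36, 14) = 252: x ≡ 51 (mod 252).
Verify: 51 mod 4 = 3, 51 mod 18 = 15, 51 mod 14 = 9.

x ≡ 51 (mod 252).


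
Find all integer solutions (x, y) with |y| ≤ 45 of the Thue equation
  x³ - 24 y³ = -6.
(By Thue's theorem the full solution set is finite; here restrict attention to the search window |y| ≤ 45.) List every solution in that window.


The equation is x³ - 24y³ = -6. For fixed y, x³ = 24·y³ − 6, so a solution requires the RHS to be a perfect cube.
Strategy: iterate y from -45 to 45, compute RHS = 24·y³ − 6, and check whether it is a (positive or negative) perfect cube.
Check small values of y:
  y = 0: RHS = -6 is not a perfect cube.
  y = 1: RHS = 18 is not a perfect cube.
  y = -1: RHS = -30 is not a perfect cube.
  y = 2: RHS = 186 is not a perfect cube.
  y = -2: RHS = -198 is not a perfect cube.
  y = 3: RHS = 642 is not a perfect cube.
  y = -3: RHS = -654 is not a perfect cube.
Continuing the search up to |y| = 45 finds no solutions either.
No (x, y) in the scanned range satisfies the equation.

No integer solutions with |y| ≤ 45.


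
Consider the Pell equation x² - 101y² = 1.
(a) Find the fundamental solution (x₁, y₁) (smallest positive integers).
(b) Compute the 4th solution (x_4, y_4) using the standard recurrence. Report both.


Step 1: Find the fundamental solution (x₁, y₁) of x² - 101y² = 1.
  Expand √101 as a continued fraction. a₀ = ⌊√101⌋ = 10; iterate m_{k+1} = d_k·a_k − m_k, d_{k+1} = (101 − m_{k+1}²)/d_k, a_{k+1} = ⌊(a₀ + m_{k+1})/d_{k+1}⌋ (starting m₀ = 0, d₀ = 1), with convergents p_k = a_k·p_{k-1} + p_{k-2}, q_k = a_k·q_{k-1} + q_{k-2} (p₋₁ = 1, q₋₁ = 0):
  k = 0: a₀ = 10; p₀/q₀ = 10/1; p₀² − 101·q₀² = 100 − 101 = -1.
  k = 1: m = 10, d = 1, a = ⌊(10 + 10)/1⌋ = 20; p/q = (20·10 + 1)/(20·1 + 0) = 201/20; p² − 101·q² = 40401 − 40400 = 1.
  The first convergent with p² − 101·q² = 1 gives the fundamental solution (x₁, y₁) = (201, 20).
Step 2: Apply the recurrence (x_{n+1}, y_{n+1}) = (x₁x_n + 101y₁y_n, x₁y_n + y₁x_n) repeatedly.
  From (x_1, y_1) = (201, 20): x_2 = 201·201 + 101·20·20 = 80801; y_2 = 201·20 + 20·201 = 8040.
  From (x_2, y_2) = (80801, 8040): x_3 = 201·80801 + 101·20·8040 = 32481801; y_3 = 201·8040 + 20·80801 = 3232060.
  From (x_3, y_3) = (32481801, 3232060): x_4 = 201·32481801 + 101·20·3232060 = 13057603201; y_4 = 201·3232060 + 20·32481801 = 1299280080.
Step 3: Verify x_4² - 101·y_4² = 170501001354765446401 - 170501001354765446400 = 1 (should be 1). ✓

(x_1, y_1) = (201, 20); (x_4, y_4) = (13057603201, 1299280080).


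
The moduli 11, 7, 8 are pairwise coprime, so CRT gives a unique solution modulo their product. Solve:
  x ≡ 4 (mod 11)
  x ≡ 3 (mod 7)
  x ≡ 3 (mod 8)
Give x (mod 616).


Moduli 11, 7, 8 are pairwise coprime; by CRT there is a unique solution modulo M = 11 · 7 · 8 = 616.
Solve pairwise, accumulating the modulus:
  Start with x ≡ 4 (mod 11).
  Combine with x ≡ 3 (mod 7): since gcd(11, 7) = 1, we get a unique residue mod 77.
    Write x = 4 + 11·t and substitute into x ≡ 3 (mod 7): 11·t ≡ 3 − 4 = -1 (mod 7).
    Reduce coefficients mod 7: 4·t ≡ 6 (mod 7).
    The inverse of 4 mod 7 is 2 (since 4·2 = 8 = 1·7 + 1), so t ≡ 2·6 = 12 ≡ 5 (mod 7).
    Then x = 4 + 11·5 = 59, valid modulo lcm(11, 7) = 77: x ≡ 59 (mod 77).
  Combine with x ≡ 3 (mod 8): since gcd(77, 8) = 1, we get a unique residue mod 616.
    Write x = 59 + 77·t and substitute into x ≡ 3 (mod 8): 77·t ≡ 3 − 59 = -56 (mod 8).
    Reduce coefficients mod 8: 5·t ≡ 0 (mod 8).
    The inverse of 5 mod 8 is 5 (since 5·5 = 25 = 3·8 + 1), so t ≡ 5·0 = 0 ≡ 0 (mod 8).
    Then x = 59 + 77·0 = 59, valid modulo lcm(77, 8) = 616: x ≡ 59 (mod 616).
Verify: 59 mod 11 = 4 ✓, 59 mod 7 = 3 ✓, 59 mod 8 = 3 ✓.

x ≡ 59 (mod 616).


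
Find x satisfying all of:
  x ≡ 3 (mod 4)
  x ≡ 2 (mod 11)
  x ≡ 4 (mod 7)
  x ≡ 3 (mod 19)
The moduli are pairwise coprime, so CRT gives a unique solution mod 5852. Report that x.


Product of moduli M = 4 · 11 · 7 · 19 = 5852.
Merge one congruence at a time:
  Start: x ≡ 3 (mod 4).
  Combine with x ≡ 2 (mod 11); new modulus lcm = 44.
    Write x = 3 + 4·t and substitute into x ≡ 2 (mod 11): 4·t ≡ 2 − 3 = -1 (mod 11).
    Reduce coefficients mod 11: 4·t ≡ 10 (mod 11).
    The inverse of 4 mod 11 is 3 (since 4·3 = 12 = 1·11 + 1), so t ≡ 3·10 = 30 ≡ 8 (mod 11).
    Then x = 3 + 4·8 = 35, valid modulo lcm(4, 11) = 44: x ≡ 35 (mod 44).
  Combine with x ≡ 4 (mod 7); new modulus lcm = 308.
    Write x = 35 + 44·t and substitute into x ≡ 4 (mod 7): 44·t ≡ 4 − 35 = -31 (mod 7).
    Reduce coefficients mod 7: 2·t ≡ 4 (mod 7).
    The inverse of 2 mod 7 is 4 (since 2·4 = 8 = 1·7 + 1), so t ≡ 4·4 = 16 ≡ 2 (mod 7).
    Then x = 35 + 44·2 = 123, valid modulo lcm(44, 7) = 308: x ≡ 123 (mod 308).
  Combine with x ≡ 3 (mod 19); new modulus lcm = 5852.
    Write x = 123 + 308·t and substitute into x ≡ 3 (mod 19): 308·t ≡ 3 − 123 = -120 (mod 19).
    Reduce coefficients mod 19: 4·t ≡ 13 (mod 19).
    The inverse of 4 mod 19 is 5 (since 4·5 = 20 = 1·19 + 1), so t ≡ 5·13 = 65 ≡ 8 (mod 19).
    Then x = 123 + 308·8 = 2587, valid modulo lcm(308, 19) = 5852: x ≡ 2587 (mod 5852).
Verify against each original: 2587 mod 4 = 3, 2587 mod 11 = 2, 2587 mod 7 = 4, 2587 mod 19 = 3.

x ≡ 2587 (mod 5852).


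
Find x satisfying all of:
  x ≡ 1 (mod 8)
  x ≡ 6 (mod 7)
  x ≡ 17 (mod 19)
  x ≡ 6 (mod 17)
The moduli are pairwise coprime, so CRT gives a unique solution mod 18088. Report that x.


Product of moduli M = 8 · 7 · 19 · 17 = 18088.
Merge one congruence at a time:
  Start: x ≡ 1 (mod 8).
  Combine with x ≡ 6 (mod 7); new modulus lcm = 56.
    Write x = 1 + 8·t and substitute into x ≡ 6 (mod 7): 8·t ≡ 6 − 1 = 5 (mod 7).
    Reduce coefficients mod 7: 1·t ≡ 5 (mod 7).
    So t ≡ 5 (mod 7).
    Then x = 1 + 8·5 = 41, valid modulo lcm(8, 7) = 56: x ≡ 41 (mod 56).
  Combine with x ≡ 17 (mod 19); new modulus lcm = 1064.
    Write x = 41 + 56·t and substitute into x ≡ 17 (mod 19): 56·t ≡ 17 − 41 = -24 (mod 19).
    Reduce coefficients mod 19: 18·t ≡ 14 (mod 19).
    The inverse of 18 mod 19 is 18 (since 18·18 = 324 = 17·19 + 1), so t ≡ 18·14 = 252 ≡ 5 (mod 19).
    Then x = 41 + 56·5 = 321, valid modulo lcm(56, 19) = 1064: x ≡ 321 (mod 1064).
  Combine with x ≡ 6 (mod 17); new modulus lcm = 18088.
    Write x = 321 + 1064·t and substitute into x ≡ 6 (mod 17): 1064·t ≡ 6 − 321 = -315 (mod 17).
    Reduce coefficients mod 17: 10·t ≡ 8 (mod 17).
    The inverse of 10 mod 17 is 12 (since 10·12 = 120 = 7·17 + 1), so t ≡ 12·8 = 96 ≡ 11 (mod 17).
    Then x = 321 + 1064·11 = 12025, valid modulo lcm(1064, 17) = 18088: x ≡ 12025 (mod 18088).
Verify against each original: 12025 mod 8 = 1, 12025 mod 7 = 6, 12025 mod 19 = 17, 12025 mod 17 = 6.

x ≡ 12025 (mod 18088).


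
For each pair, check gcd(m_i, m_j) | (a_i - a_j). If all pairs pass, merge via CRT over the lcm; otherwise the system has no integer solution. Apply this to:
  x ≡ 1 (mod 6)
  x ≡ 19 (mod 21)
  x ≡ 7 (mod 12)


Moduli 6, 21, 12 are not pairwise coprime, so CRT works modulo lcm(m_i) when all pairwise compatibility conditions hold.
Pairwise compatibility: gcd(m_i, m_j) must divide a_i - a_j for every pair.
Merge one congruence at a time:
  Start: x ≡ 1 (mod 6).
  Combine with x ≡ 19 (mod 21): gcd(6, 21) = 3; 19 - 1 = 18, which IS divisible by 3, so compatible.
    Write x = 1 + 6·t and substitute into x ≡ 19 (mod 21): 6·t ≡ 19 − 1 = 18 (mod 21).
    Divide the congruence (and modulus) by g = 3: 2·t ≡ 6 (mod 7).
    The inverse of 2 mod 7 is 4 (since 2·4 = 8 = 1·7 + 1), so t ≡ 4·6 = 24 ≡ 3 (mod 7).
    Then x = 1 + 6·3 = 19, valid modulo lcm(6, 21) = 42: x ≡ 19 (mod 42).
  Combine with x ≡ 7 (mod 12): gcd(42, 12) = 6; 7 - 19 = -12, which IS divisible by 6, so compatible.
    Write x = 19 + 42·t and substitute into x ≡ 7 (mod 12): 42·t ≡ 7 − 19 = -12 (mod 12).
    Divide the congruence (and modulus) by g = 6: 7·t ≡ -2 (mod 2).
    Reduce coefficients mod 2: 1·t ≡ 0 (mod 2).
    So t ≡ 0 (mod 2).
    Then x = 19 + 42·0 = 19, valid modulo lcm(42, 12) = 84: x ≡ 19 (mod 84).
Verify: 19 mod 6 = 1, 19 mod 21 = 19, 19 mod 12 = 7.

x ≡ 19 (mod 84).


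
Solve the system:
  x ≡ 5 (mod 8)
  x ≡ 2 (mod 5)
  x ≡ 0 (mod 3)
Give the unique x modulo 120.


Moduli 8, 5, 3 are pairwise coprime; by CRT there is a unique solution modulo M = 8 · 5 · 3 = 120.
Solve pairwise, accumulating the modulus:
  Start with x ≡ 5 (mod 8).
  Combine with x ≡ 2 (mod 5): since gcd(8, 5) = 1, we get a unique residue mod 40.
    Write x = 5 + 8·t and substitute into x ≡ 2 (mod 5): 8·t ≡ 2 − 5 = -3 (mod 5).
    Reduce coefficients mod 5: 3·t ≡ 2 (mod 5).
    The inverse of 3 mod 5 is 2 (since 3·2 = 6 = 1·5 + 1), so t ≡ 2·2 = 4 ≡ 4 (mod 5).
    Then x = 5 + 8·4 = 37, valid modulo lcm(8, 5) = 40: x ≡ 37 (mod 40).
  Combine with x ≡ 0 (mod 3): since gcd(40, 3) = 1, we get a unique residue mod 120.
    Write x = 37 + 40·t and substitute into x ≡ 0 (mod 3): 40·t ≡ 0 − 37 = -37 (mod 3).
    Reduce coefficients mod 3: 1·t ≡ 2 (mod 3).
    So t ≡ 2 (mod 3).
    Then x = 37 + 40·2 = 117, valid modulo lcm(40, 3) = 120: x ≡ 117 (mod 120).
Verify: 117 mod 8 = 5 ✓, 117 mod 5 = 2 ✓, 117 mod 3 = 0 ✓.

x ≡ 117 (mod 120).


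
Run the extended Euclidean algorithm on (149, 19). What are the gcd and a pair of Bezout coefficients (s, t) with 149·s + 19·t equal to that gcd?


Euclidean algorithm on (149, 19) — divide until remainder is 0:
  149 = 7 · 19 + 16
  19 = 1 · 16 + 3
  16 = 5 · 3 + 1
  3 = 3 · 1 + 0
gcd(149, 19) = 1.
Track Bezout coefficients alongside the remainders: start with r₀ = 149 = a·1 + b·0 (s = 1, t = 0) and r₁ = 19 = a·0 + b·1 (s = 0, t = 1); each new remainder r_{k+1} = r_{k-1} − q_k·r_k inherits s_{k+1} = s_{k-1} − q_k·s_k, t_{k+1} = t_{k-1} − q_k·t_k, so r_k = a·s_k + b·t_k at every step:
  q = 7: r = 16, s = 1 − 7·0 = 1, t = 0 − 7·1 = -7  (check: 149·1 + 19·(-7) = 16)
  q = 1: r = 3, s = 0 − 1·1 = -1, t = 1 − 1·(-7) = 8  (check: 149·(-1) + 19·8 = 3)
  q = 5: r = 1, s = 1 − 5·(-1) = 6, t = -7 − 5·8 = -47  (check: 149·6 + 19·(-47) = 1)
The row with r = 1 (the gcd) gives the Bezout coefficients s = 6, t = -47.
Result: 149 · (6) + 19 · (-47) = 1.

gcd(149, 19) = 1; s = 6, t = -47 (check: 149·6 + 19·(-47) = 1).


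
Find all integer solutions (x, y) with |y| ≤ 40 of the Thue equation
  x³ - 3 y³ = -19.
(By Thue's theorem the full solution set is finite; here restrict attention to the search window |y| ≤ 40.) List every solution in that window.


The equation is x³ - 3y³ = -19. For fixed y, x³ = 3·y³ − 19, so a solution requires the RHS to be a perfect cube.
Strategy: iterate y from -40 to 40, compute RHS = 3·y³ − 19, and check whether it is a (positive or negative) perfect cube.
Check small values of y:
  y = 0: RHS = -19 is not a perfect cube.
  y = 1: RHS = -16 is not a perfect cube.
  y = -1: RHS = -22 is not a perfect cube.
  y = 2: RHS = 5 is not a perfect cube.
  y = -2: RHS = -43 is not a perfect cube.
  y = 3: RHS = 62 is not a perfect cube.
  y = -3: RHS = -100 is not a perfect cube.
Continuing the search up to |y| = 40 finds no solutions either.
No (x, y) in the scanned range satisfies the equation.

No integer solutions with |y| ≤ 40.


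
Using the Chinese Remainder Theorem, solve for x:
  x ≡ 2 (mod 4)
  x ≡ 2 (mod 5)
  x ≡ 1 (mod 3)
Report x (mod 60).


Moduli 4, 5, 3 are pairwise coprime; by CRT there is a unique solution modulo M = 4 · 5 · 3 = 60.
Solve pairwise, accumulating the modulus:
  Start with x ≡ 2 (mod 4).
  Combine with x ≡ 2 (mod 5): since gcd(4, 5) = 1, we get a unique residue mod 20.
    Write x = 2 + 4·t and substitute into x ≡ 2 (mod 5): 4·t ≡ 2 − 2 = 0 (mod 5).
    The inverse of 4 mod 5 is 4 (since 4·4 = 16 = 3·5 + 1), so t ≡ 4·0 = 0 ≡ 0 (mod 5).
    Then x = 2 + 4·0 = 2, valid modulo lcm(4, 5) = 20: x ≡ 2 (mod 20).
  Combine with x ≡ 1 (mod 3): since gcd(20, 3) = 1, we get a unique residue mod 60.
    Write x = 2 + 20·t and substitute into x ≡ 1 (mod 3): 20·t ≡ 1 − 2 = -1 (mod 3).
    Reduce coefficients mod 3: 2·t ≡ 2 (mod 3).
    The inverse of 2 mod 3 is 2 (since 2·2 = 4 = 1·3 + 1), so t ≡ 2·2 = 4 ≡ 1 (mod 3).
    Then x = 2 + 20·1 = 22, valid modulo lcm(20, 3) = 60: x ≡ 22 (mod 60).
Verify: 22 mod 4 = 2 ✓, 22 mod 5 = 2 ✓, 22 mod 3 = 1 ✓.

x ≡ 22 (mod 60).


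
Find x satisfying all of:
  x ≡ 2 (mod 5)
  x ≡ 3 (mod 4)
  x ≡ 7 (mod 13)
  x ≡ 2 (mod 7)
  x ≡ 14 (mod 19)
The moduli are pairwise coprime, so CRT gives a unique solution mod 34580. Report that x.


Product of moduli M = 5 · 4 · 13 · 7 · 19 = 34580.
Merge one congruence at a time:
  Start: x ≡ 2 (mod 5).
  Combine with x ≡ 3 (mod 4); new modulus lcm = 20.
    Write x = 2 + 5·t and substitute into x ≡ 3 (mod 4): 5·t ≡ 3 − 2 = 1 (mod 4).
    Reduce coefficients mod 4: 1·t ≡ 1 (mod 4).
    So t ≡ 1 (mod 4).
    Then x = 2 + 5·1 = 7, valid modulo lcm(5, 4) = 20: x ≡ 7 (mod 20).
  Combine with x ≡ 7 (mod 13); new modulus lcm = 260.
    Write x = 7 + 20·t and substitute into x ≡ 7 (mod 13): 20·t ≡ 7 − 7 = 0 (mod 13).
    Reduce coefficients mod 13: 7·t ≡ 0 (mod 13).
    The inverse of 7 mod 13 is 2 (since 7·2 = 14 = 1·13 + 1), so t ≡ 2·0 = 0 ≡ 0 (mod 13).
    Then x = 7 + 20·0 = 7, valid modulo lcm(20, 13) = 260: x ≡ 7 (mod 260).
  Combine with x ≡ 2 (mod 7); new modulus lcm = 1820.
    Write x = 7 + 260·t and substitute into x ≡ 2 (mod 7): 260·t ≡ 2 − 7 = -5 (mod 7).
    Reduce coefficients mod 7: 1·t ≡ 2 (mod 7).
    So t ≡ 2 (mod 7).
    Then x = 7 + 260·2 = 527, valid modulo lcm(260, 7) = 1820: x ≡ 527 (mod 1820).
  Combine with x ≡ 14 (mod 19); new modulus lcm = 34580.
    Write x = 527 + 1820·t and substitute into x ≡ 14 (mod 19): 1820·t ≡ 14 − 527 = -513 (mod 19).
    Reduce coefficients mod 19: 15·t ≡ 0 (mod 19).
    The inverse of 15 mod 19 is 14 (since 15·14 = 210 = 11·19 + 1), so t ≡ 14·0 = 0 ≡ 0 (mod 19).
    Then x = 527 + 1820·0 = 527, valid modulo lcm(1820, 19) = 34580: x ≡ 527 (mod 34580).
Verify against each original: 527 mod 5 = 2, 527 mod 4 = 3, 527 mod 13 = 7, 527 mod 7 = 2, 527 mod 19 = 14.

x ≡ 527 (mod 34580).


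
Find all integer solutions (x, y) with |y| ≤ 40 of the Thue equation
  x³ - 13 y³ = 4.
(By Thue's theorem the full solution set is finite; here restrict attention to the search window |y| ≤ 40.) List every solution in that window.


The equation is x³ - 13y³ = 4. For fixed y, x³ = 13·y³ + 4, so a solution requires the RHS to be a perfect cube.
Strategy: iterate y from -40 to 40, compute RHS = 13·y³ + 4, and check whether it is a (positive or negative) perfect cube.
Check small values of y:
  y = 0: RHS = 4 is not a perfect cube.
  y = 1: RHS = 17 is not a perfect cube.
  y = -1: RHS = -9 is not a perfect cube.
  y = 2: RHS = 108 is not a perfect cube.
  y = -2: RHS = -100 is not a perfect cube.
  y = 3: RHS = 355 is not a perfect cube.
  y = -3: RHS = -347 is not a perfect cube.
Continuing the search up to |y| = 40 finds no solutions either.
No (x, y) in the scanned range satisfies the equation.

No integer solutions with |y| ≤ 40.


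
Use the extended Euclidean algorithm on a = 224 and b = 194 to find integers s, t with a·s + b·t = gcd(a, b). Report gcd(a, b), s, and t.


Euclidean algorithm on (224, 194) — divide until remainder is 0:
  224 = 1 · 194 + 30
  194 = 6 · 30 + 14
  30 = 2 · 14 + 2
  14 = 7 · 2 + 0
gcd(224, 194) = 2.
Track Bezout coefficients alongside the remainders: start with r₀ = 224 = a·1 + b·0 (s = 1, t = 0) and r₁ = 194 = a·0 + b·1 (s = 0, t = 1); each new remainder r_{k+1} = r_{k-1} − q_k·r_k inherits s_{k+1} = s_{k-1} − q_k·s_k, t_{k+1} = t_{k-1} − q_k·t_k, so r_k = a·s_k + b·t_k at every step:
  q = 1: r = 30, s = 1 − 1·0 = 1, t = 0 − 1·1 = -1  (check: 224·1 + 194·(-1) = 30)
  q = 6: r = 14, s = 0 − 6·1 = -6, t = 1 − 6·(-1) = 7  (check: 224·(-6) + 194·7 = 14)
  q = 2: r = 2, s = 1 − 2·(-6) = 13, t = -1 − 2·7 = -15  (check: 224·13 + 194·(-15) = 2)
The row with r = 2 (the gcd) gives the Bezout coefficients s = 13, t = -15.
Result: 224 · (13) + 194 · (-15) = 2.

gcd(224, 194) = 2; s = 13, t = -15 (check: 224·13 + 194·(-15) = 2).


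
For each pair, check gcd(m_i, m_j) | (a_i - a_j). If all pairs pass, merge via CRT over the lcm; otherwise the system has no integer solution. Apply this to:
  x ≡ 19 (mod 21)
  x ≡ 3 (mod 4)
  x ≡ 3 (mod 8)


Moduli 21, 4, 8 are not pairwise coprime, so CRT works modulo lcm(m_i) when all pairwise compatibility conditions hold.
Pairwise compatibility: gcd(m_i, m_j) must divide a_i - a_j for every pair.
Merge one congruence at a time:
  Start: x ≡ 19 (mod 21).
  Combine with x ≡ 3 (mod 4): gcd(21, 4) = 1; 3 - 19 = -16, which IS divisible by 1, so compatible.
    Write x = 19 + 21·t and substitute into x ≡ 3 (mod 4): 21·t ≡ 3 − 19 = -16 (mod 4).
    Reduce coefficients mod 4: 1·t ≡ 0 (mod 4).
    So t ≡ 0 (mod 4).
    Then x = 19 + 21·0 = 19, valid modulo lcm(21, 4) = 84: x ≡ 19 (mod 84).
  Combine with x ≡ 3 (mod 8): gcd(84, 8) = 4; 3 - 19 = -16, which IS divisible by 4, so compatible.
    Write x = 19 + 84·t and substitute into x ≡ 3 (mod 8): 84·t ≡ 3 − 19 = -16 (mod 8).
    Divide the congruence (and modulus) by g = 4: 21·t ≡ -4 (mod 2).
    Reduce coefficients mod 2: 1·t ≡ 0 (mod 2).
    So t ≡ 0 (mod 2).
    Then x = 19 + 84·0 = 19, valid modulo lcm(84, 8) = 168: x ≡ 19 (mod 168).
Verify: 19 mod 21 = 19, 19 mod 4 = 3, 19 mod 8 = 3.

x ≡ 19 (mod 168).


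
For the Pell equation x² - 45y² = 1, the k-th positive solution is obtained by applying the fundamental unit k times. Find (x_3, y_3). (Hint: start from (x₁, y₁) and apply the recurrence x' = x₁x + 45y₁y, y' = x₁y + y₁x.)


Step 1: Find the fundamental solution (x₁, y₁) of x² - 45y² = 1.
  Expand √45 as a continued fraction. a₀ = ⌊√45⌋ = 6; iterate m_{k+1} = d_k·a_k − m_k, d_{k+1} = (45 − m_{k+1}²)/d_k, a_{k+1} = ⌊(a₀ + m_{k+1})/d_{k+1}⌋ (starting m₀ = 0, d₀ = 1), with convergents p_k = a_k·p_{k-1} + p_{k-2}, q_k = a_k·q_{k-1} + q_{k-2} (p₋₁ = 1, q₋₁ = 0):
  k = 0: a₀ = 6; p₀/q₀ = 6/1; p₀² − 45·q₀² = 36 − 45 = -9.
  k = 1: m = 6, d = 9, a = ⌊(6 + 6)/9⌋ = 1; p/q = (1·6 + 1)/(1·1 + 0) = 7/1; p² − 45·q² = 49 − 45 = 4.
  k = 2: m = 3, d = 4, a = ⌊(6 + 3)/4⌋ = 2; p/q = (2·7 + 6)/(2·1 + 1) = 20/3; p² − 45·q² = 400 − 405 = -5.
  k = 3: m = 5, d = 5, a = ⌊(6 + 5)/5⌋ = 2; p/q = (2·20 + 7)/(2·3 + 1) = 47/7; p² − 45·q² = 2209 − 2205 = 4.
  k = 4: m = 5, d = 4, a = ⌊(6 + 5)/4⌋ = 2; p/q = (2·47 + 20)/(2·7 + 3) = 114/17; p² − 45·q² = 12996 − 13005 = -9.
  k = 5: m = 3, d = 9, a = ⌊(6 + 3)/9⌋ = 1; p/q = (1·114 + 47)/(1·17 + 7) = 161/24; p² − 45·q² = 25921 − 25920 = 1.
  The first convergent with p² − 45·q² = 1 gives the fundamental solution (x₁, y₁) = (161, 24).
Step 2: Apply the recurrence (x_{n+1}, y_{n+1}) = (x₁x_n + 45y₁y_n, x₁y_n + y₁x_n) repeatedly.
  From (x_1, y_1) = (161, 24): x_2 = 161·161 + 45·24·24 = 51841; y_2 = 161·24 + 24·161 = 7728.
  From (x_2, y_2) = (51841, 7728): x_3 = 161·51841 + 45·24·7728 = 16692641; y_3 = 161·7728 + 24·51841 = 2488392.
Step 3: Verify x_3² - 45·y_3² = 278644263554881 - 278644263554880 = 1 (should be 1). ✓

(x_1, y_1) = (161, 24); (x_3, y_3) = (16692641, 2488392).


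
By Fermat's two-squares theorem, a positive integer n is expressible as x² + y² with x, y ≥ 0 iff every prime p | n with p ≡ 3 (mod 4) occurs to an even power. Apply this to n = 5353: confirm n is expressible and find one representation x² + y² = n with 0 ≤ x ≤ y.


Step 1: Factor n = 5353 = 53 · 101.
Step 2: Check the mod-4 condition on each prime factor: 53 ≡ 1 (mod 4), exponent 1; 101 ≡ 1 (mod 4), exponent 1.
All primes ≡ 3 (mod 4) appear to even exponent (or don't appear), so by the two-squares theorem n IS expressible as a sum of two squares.
Step 3: Build a representation. Here n = 53 · 101 is a product of primes ≡ 1 (mod 4). Each prime p ≡ 1 (mod 4) is itself a sum of two squares; find a² by testing p − a² for a perfect square:
  53: 53 − 1² = 52, 53 − 2² = 49 = 7² ⇒ 53 = 2² + 7².
  101: 101 − 1² = 100 = 10² ⇒ 101 = 1² + 10².
  Combine using the Brahmagupta–Fibonacci identity (a² + b²)(c² + d²) = (ac − bd)² + (ad + bc)² = (ac + bd)² + (ad − bc)²:
  53 · 101 = 5353: from (2² + 7²)(1² + 10²), take (2·1 − 7·10, 2·10 + 7·1) = (2 − 70, 20 + 7) = (-68, 27); dropping signs (only squares matter) gives (68, 27); check 68² + 27² = 4624 + 729 = 5353 ✓.
Step 4: Order so x ≤ y and verify: 27² + 68² = 729 + 4624 = 5353 = n. ✓

n = 5353 = 27² + 68² (one valid representation with x ≤ y).


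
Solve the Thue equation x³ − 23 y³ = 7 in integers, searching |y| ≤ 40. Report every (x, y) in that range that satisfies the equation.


The equation is x³ - 23y³ = 7. For fixed y, x³ = 23·y³ + 7, so a solution requires the RHS to be a perfect cube.
Strategy: iterate y from -40 to 40, compute RHS = 23·y³ + 7, and check whether it is a (positive or negative) perfect cube.
Check small values of y:
  y = 0: RHS = 7 is not a perfect cube.
  y = 1: RHS = 30 is not a perfect cube.
  y = -1: RHS = -16 is not a perfect cube.
  y = 2: RHS = 191 is not a perfect cube.
  y = -2: RHS = -177 is not a perfect cube.
  y = 3: RHS = 628 is not a perfect cube.
  y = -3: RHS = -614 is not a perfect cube.
Continuing the search up to |y| = 40 finds no solutions either.
No (x, y) in the scanned range satisfies the equation.

No integer solutions with |y| ≤ 40.


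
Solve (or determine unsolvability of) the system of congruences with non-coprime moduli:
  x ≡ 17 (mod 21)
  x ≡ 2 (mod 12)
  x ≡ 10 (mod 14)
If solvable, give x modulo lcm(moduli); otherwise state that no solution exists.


Moduli 21, 12, 14 are not pairwise coprime, so CRT works modulo lcm(m_i) when all pairwise compatibility conditions hold.
Pairwise compatibility: gcd(m_i, m_j) must divide a_i - a_j for every pair.
Merge one congruence at a time:
  Start: x ≡ 17 (mod 21).
  Combine with x ≡ 2 (mod 12): gcd(21, 12) = 3; 2 - 17 = -15, which IS divisible by 3, so compatible.
    Write x = 17 + 21·t and substitute into x ≡ 2 (mod 12): 21·t ≡ 2 − 17 = -15 (mod 12).
    Divide the congruence (and modulus) by g = 3: 7·t ≡ -5 (mod 4).
    Reduce coefficients mod 4: 3·t ≡ 3 (mod 4).
    The inverse of 3 mod 4 is 3 (since 3·3 = 9 = 2·4 + 1), so t ≡ 3·3 = 9 ≡ 1 (mod 4).
    Then x = 17 + 21·1 = 38, valid modulo lcm(21, 12) = 84: x ≡ 38 (mod 84).
  Combine with x ≡ 10 (mod 14): gcd(84, 14) = 14; 10 - 38 = -28, which IS divisible by 14, so compatible.
    Write x = 38 + 84·t and substitute into x ≡ 10 (mod 14): 84·t ≡ 10 − 38 = -28 (mod 14).
    Divide the congruence (and modulus) by g = 14: 6·t ≡ -2 (mod 1).
    Modulo 1 every t works; take t = 0.
    Then x = 38 + 84·0 = 38, valid modulo lcm(84, 14) = 84: x ≡ 38 (mod 84).
Verify: 38 mod 21 = 17, 38 mod 12 = 2, 38 mod 14 = 10.

x ≡ 38 (mod 84).


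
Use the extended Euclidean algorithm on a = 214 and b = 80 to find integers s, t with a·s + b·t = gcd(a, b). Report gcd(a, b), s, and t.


Euclidean algorithm on (214, 80) — divide until remainder is 0:
  214 = 2 · 80 + 54
  80 = 1 · 54 + 26
  54 = 2 · 26 + 2
  26 = 13 · 2 + 0
gcd(214, 80) = 2.
Track Bezout coefficients alongside the remainders: start with r₀ = 214 = a·1 + b·0 (s = 1, t = 0) and r₁ = 80 = a·0 + b·1 (s = 0, t = 1); each new remainder r_{k+1} = r_{k-1} − q_k·r_k inherits s_{k+1} = s_{k-1} − q_k·s_k, t_{k+1} = t_{k-1} − q_k·t_k, so r_k = a·s_k + b·t_k at every step:
  q = 2: r = 54, s = 1 − 2·0 = 1, t = 0 − 2·1 = -2  (check: 214·1 + 80·(-2) = 54)
  q = 1: r = 26, s = 0 − 1·1 = -1, t = 1 − 1·(-2) = 3  (check: 214·(-1) + 80·3 = 26)
  q = 2: r = 2, s = 1 − 2·(-1) = 3, t = -2 − 2·3 = -8  (check: 214·3 + 80·(-8) = 2)
The row with r = 2 (the gcd) gives the Bezout coefficients s = 3, t = -8.
Result: 214 · (3) + 80 · (-8) = 2.

gcd(214, 80) = 2; s = 3, t = -8 (check: 214·3 + 80·(-8) = 2).


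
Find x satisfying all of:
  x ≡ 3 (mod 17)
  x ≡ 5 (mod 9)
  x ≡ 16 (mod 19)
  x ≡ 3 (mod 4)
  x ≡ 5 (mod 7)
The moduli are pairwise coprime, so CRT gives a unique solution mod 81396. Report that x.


Product of moduli M = 17 · 9 · 19 · 4 · 7 = 81396.
Merge one congruence at a time:
  Start: x ≡ 3 (mod 17).
  Combine with x ≡ 5 (mod 9); new modulus lcm = 153.
    Write x = 3 + 17·t and substitute into x ≡ 5 (mod 9): 17·t ≡ 5 − 3 = 2 (mod 9).
    Reduce coefficients mod 9: 8·t ≡ 2 (mod 9).
    The inverse of 8 mod 9 is 8 (since 8·8 = 64 = 7·9 + 1), so t ≡ 8·2 = 16 ≡ 7 (mod 9).
    Then x = 3 + 17·7 = 122, valid modulo lcm(17, 9) = 153: x ≡ 122 (mod 153).
  Combine with x ≡ 16 (mod 19); new modulus lcm = 2907.
    Write x = 122 + 153·t and substitute into x ≡ 16 (mod 19): 153·t ≡ 16 − 122 = -106 (mod 19).
    Reduce coefficients mod 19: 1·t ≡ 8 (mod 19).
    So t ≡ 8 (mod 19).
    Then x = 122 + 153·8 = 1346, valid modulo lcm(153, 19) = 2907: x ≡ 1346 (mod 2907).
  Combine with x ≡ 3 (mod 4); new modulus lcm = 11628.
    Write x = 1346 + 2907·t and substitute into x ≡ 3 (mod 4): 2907·t ≡ 3 − 1346 = -1343 (mod 4).
    Reduce coefficients mod 4: 3·t ≡ 1 (mod 4).
    The inverse of 3 mod 4 is 3 (since 3·3 = 9 = 2·4 + 1), so t ≡ 3·1 = 3 ≡ 3 (mod 4).
    Then x = 1346 + 2907·3 = 10067, valid modulo lcm(2907, 4) = 11628: x ≡ 10067 (mod 11628).
  Combine with x ≡ 5 (mod 7); new modulus lcm = 81396.
    Write x = 10067 + 11628·t and substitute into x ≡ 5 (mod 7): 11628·t ≡ 5 − 10067 = -10062 (mod 7).
    Reduce coefficients mod 7: 1·t ≡ 4 (mod 7).
    So t ≡ 4 (mod 7).
    Then x = 10067 + 11628·4 = 56579, valid modulo lcm(11628, 7) = 81396: x ≡ 56579 (mod 81396).
Verify against each original: 56579 mod 17 = 3, 56579 mod 9 = 5, 56579 mod 19 = 16, 56579 mod 4 = 3, 56579 mod 7 = 5.

x ≡ 56579 (mod 81396).


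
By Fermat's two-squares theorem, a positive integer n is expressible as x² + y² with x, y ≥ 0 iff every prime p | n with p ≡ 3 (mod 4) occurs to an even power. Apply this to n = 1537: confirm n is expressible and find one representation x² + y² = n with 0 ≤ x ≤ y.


Step 1: Factor n = 1537 = 29 · 53.
Step 2: Check the mod-4 condition on each prime factor: 29 ≡ 1 (mod 4), exponent 1; 53 ≡ 1 (mod 4), exponent 1.
All primes ≡ 3 (mod 4) appear to even exponent (or don't appear), so by the two-squares theorem n IS expressible as a sum of two squares.
Step 3: Build a representation. Here n = 29 · 53 is a product of primes ≡ 1 (mod 4). Each prime p ≡ 1 (mod 4) is itself a sum of two squares; find a² by testing p − a² for a perfect square:
  29: 29 − 1² = 28, 29 − 2² = 25 = 5² ⇒ 29 = 2² + 5².
  53: 53 − 1² = 52, 53 − 2² = 49 = 7² ⇒ 53 = 2² + 7².
  Combine using the Brahmagupta–Fibonacci identity (a² + b²)(c² + d²) = (ac − bd)² + (ad + bc)² = (ac + bd)² + (ad − bc)²:
  29 · 53 = 1537: from (2² + 5²)(2² + 7²), take (2·2 − 5·7, 2·7 + 5·2) = (4 − 35, 14 + 10) = (-31, 24); dropping signs (only squares matter) gives (31, 24); check 31² + 24² = 961 + 576 = 1537 ✓.
Step 4: Order so x ≤ y and verify: 24² + 31² = 576 + 961 = 1537 = n. ✓

n = 1537 = 24² + 31² (one valid representation with x ≤ y).


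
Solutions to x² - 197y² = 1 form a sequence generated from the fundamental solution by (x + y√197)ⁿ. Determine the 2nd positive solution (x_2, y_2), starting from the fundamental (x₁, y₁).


Step 1: Find the fundamental solution (x₁, y₁) of x² - 197y² = 1.
  Expand √197 as a continued fraction. a₀ = ⌊√197⌋ = 14; iterate m_{k+1} = d_k·a_k − m_k, d_{k+1} = (197 − m_{k+1}²)/d_k, a_{k+1} = ⌊(a₀ + m_{k+1})/d_{k+1}⌋ (starting m₀ = 0, d₀ = 1), with convergents p_k = a_k·p_{k-1} + p_{k-2}, q_k = a_k·q_{k-1} + q_{k-2} (p₋₁ = 1, q₋₁ = 0):
  k = 0: a₀ = 14; p₀/q₀ = 14/1; p₀² − 197·q₀² = 196 − 197 = -1.
  k = 1: m = 14, d = 1, a = ⌊(14 + 14)/1⌋ = 28; p/q = (28·14 + 1)/(28·1 + 0) = 393/28; p² − 197·q² = 154449 − 154448 = 1.
  The first convergent with p² − 197·q² = 1 gives the fundamental solution (x₁, y₁) = (393, 28).
Step 2: Apply the recurrence (x_{n+1}, y_{n+1}) = (x₁x_n + 197y₁y_n, x₁y_n + y₁x_n) repeatedly.
  From (x_1, y_1) = (393, 28): x_2 = 393·393 + 197·28·28 = 308897; y_2 = 393·28 + 28·393 = 22008.
Step 3: Verify x_2² - 197·y_2² = 95417356609 - 95417356608 = 1 (should be 1). ✓

(x_1, y_1) = (393, 28); (x_2, y_2) = (308897, 22008).


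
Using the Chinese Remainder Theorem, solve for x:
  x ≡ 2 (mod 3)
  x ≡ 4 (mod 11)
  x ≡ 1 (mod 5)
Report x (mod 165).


Moduli 3, 11, 5 are pairwise coprime; by CRT there is a unique solution modulo M = 3 · 11 · 5 = 165.
Solve pairwise, accumulating the modulus:
  Start with x ≡ 2 (mod 3).
  Combine with x ≡ 4 (mod 11): since gcd(3, 11) = 1, we get a unique residue mod 33.
    Write x = 2 + 3·t and substitute into x ≡ 4 (mod 11): 3·t ≡ 4 − 2 = 2 (mod 11).
    The inverse of 3 mod 11 is 4 (since 3·4 = 12 = 1·11 + 1), so t ≡ 4·2 = 8 ≡ 8 (mod 11).
    Then x = 2 + 3·8 = 26, valid modulo lcm(3, 11) = 33: x ≡ 26 (mod 33).
  Combine with x ≡ 1 (mod 5): since gcd(33, 5) = 1, we get a unique residue mod 165.
    Write x = 26 + 33·t and substitute into x ≡ 1 (mod 5): 33·t ≡ 1 − 26 = -25 (mod 5).
    Reduce coefficients mod 5: 3·t ≡ 0 (mod 5).
    The inverse of 3 mod 5 is 2 (since 3·2 = 6 = 1·5 + 1), so t ≡ 2·0 = 0 ≡ 0 (mod 5).
    Then x = 26 + 33·0 = 26, valid modulo lcm(33, 5) = 165: x ≡ 26 (mod 165).
Verify: 26 mod 3 = 2 ✓, 26 mod 11 = 4 ✓, 26 mod 5 = 1 ✓.

x ≡ 26 (mod 165).


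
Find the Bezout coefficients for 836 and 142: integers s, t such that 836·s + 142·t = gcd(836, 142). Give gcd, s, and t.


Euclidean algorithm on (836, 142) — divide until remainder is 0:
  836 = 5 · 142 + 126
  142 = 1 · 126 + 16
  126 = 7 · 16 + 14
  16 = 1 · 14 + 2
  14 = 7 · 2 + 0
gcd(836, 142) = 2.
Track Bezout coefficients alongside the remainders: start with r₀ = 836 = a·1 + b·0 (s = 1, t = 0) and r₁ = 142 = a·0 + b·1 (s = 0, t = 1); each new remainder r_{k+1} = r_{k-1} − q_k·r_k inherits s_{k+1} = s_{k-1} − q_k·s_k, t_{k+1} = t_{k-1} − q_k·t_k, so r_k = a·s_k + b·t_k at every step:
  q = 5: r = 126, s = 1 − 5·0 = 1, t = 0 − 5·1 = -5  (check: 836·1 + 142·(-5) = 126)
  q = 1: r = 16, s = 0 − 1·1 = -1, t = 1 − 1·(-5) = 6  (check: 836·(-1) + 142·6 = 16)
  q = 7: r = 14, s = 1 − 7·(-1) = 8, t = -5 − 7·6 = -47  (check: 836·8 + 142·(-47) = 14)
  q = 1: r = 2, s = -1 − 1·8 = -9, t = 6 − 1·(-47) = 53  (check: 836·(-9) + 142·53 = 2)
The row with r = 2 (the gcd) gives the Bezout coefficients s = -9, t = 53.
Result: 836 · (-9) + 142 · (53) = 2.

gcd(836, 142) = 2; s = -9, t = 53 (check: 836·(-9) + 142·53 = 2).
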